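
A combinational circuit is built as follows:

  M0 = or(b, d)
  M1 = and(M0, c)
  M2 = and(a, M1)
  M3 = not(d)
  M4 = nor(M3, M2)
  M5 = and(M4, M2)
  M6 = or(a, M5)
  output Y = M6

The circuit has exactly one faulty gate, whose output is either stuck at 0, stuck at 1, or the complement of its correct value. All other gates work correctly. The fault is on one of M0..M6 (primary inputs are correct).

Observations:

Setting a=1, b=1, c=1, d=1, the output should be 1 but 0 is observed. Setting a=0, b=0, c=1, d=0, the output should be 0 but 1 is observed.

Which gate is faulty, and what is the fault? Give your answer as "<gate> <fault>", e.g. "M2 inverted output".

Fault-free values for test 1 (a=1, b=1, c=1, d=1): M0=1, M1=1, M2=1, M3=0, M4=0, M5=0, M6=1, giving Y=1. Observed 0.
Test 1: faults giving observed 0 are {M6 stuck-at-0, M6 inverted output}.
Test 2 (a=0, b=0, c=1, d=0): fault-free M0=0, M1=0, M2=0, M3=1, M4=0, M5=0, M6=0 → 0; observed 1. Eliminates M6 stuck-at-0.
Only M6 inverted output is consistent with every test.

M6 inverted output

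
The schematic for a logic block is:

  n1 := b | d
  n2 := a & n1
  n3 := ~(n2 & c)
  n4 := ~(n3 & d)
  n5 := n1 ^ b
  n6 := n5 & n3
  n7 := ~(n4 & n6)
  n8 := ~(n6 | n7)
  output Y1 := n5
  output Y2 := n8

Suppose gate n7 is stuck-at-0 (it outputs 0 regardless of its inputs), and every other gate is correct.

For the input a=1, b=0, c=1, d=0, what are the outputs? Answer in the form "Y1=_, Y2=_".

Propagate with n7 forced: n1=0, n2=0, n3=1, n4=1, n5=0, n6=0, n7=0 [stuck-at-0], n8=1.
So the outputs are Y1=0, Y2=1. (Without the fault they would be Y1=0, Y2=0.)

Y1=0, Y2=1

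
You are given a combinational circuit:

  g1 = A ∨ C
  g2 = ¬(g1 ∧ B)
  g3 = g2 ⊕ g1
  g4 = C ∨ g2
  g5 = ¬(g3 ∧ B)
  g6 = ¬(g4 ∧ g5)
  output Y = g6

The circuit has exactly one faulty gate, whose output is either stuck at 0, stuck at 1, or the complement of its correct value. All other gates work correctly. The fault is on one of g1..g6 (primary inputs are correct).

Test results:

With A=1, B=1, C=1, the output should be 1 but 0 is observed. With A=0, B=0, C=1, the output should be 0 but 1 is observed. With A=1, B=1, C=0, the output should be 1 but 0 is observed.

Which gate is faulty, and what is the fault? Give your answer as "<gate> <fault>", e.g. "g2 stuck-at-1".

Fault-free values for test 1 (A=1, B=1, C=1): g1=1, g2=0, g3=1, g4=1, g5=0, g6=1, giving Y=1. Observed 0.
Test 1: faults giving observed 0 are {g2 stuck-at-1, g2 inverted output, g3 stuck-at-0, g3 inverted output, g5 stuck-at-1, g5 inverted output, g6 stuck-at-0, g6 inverted output}.
Test 2 (A=0, B=0, C=1): fault-free g1=1, g2=1, g3=0, g4=1, g5=1, g6=0 → 0; observed 1. Eliminates g2 stuck-at-1, g2 inverted output, g3 stuck-at-0, g3 inverted output, g5 stuck-at-1, g6 stuck-at-0.
Test 3 (A=1, B=1, C=0): fault-free g1=1, g2=0, g3=1, g4=0, g5=0, g6=1 → 1; observed 0. Eliminates g5 inverted output.
Only g6 inverted output is consistent with every test.

g6 inverted output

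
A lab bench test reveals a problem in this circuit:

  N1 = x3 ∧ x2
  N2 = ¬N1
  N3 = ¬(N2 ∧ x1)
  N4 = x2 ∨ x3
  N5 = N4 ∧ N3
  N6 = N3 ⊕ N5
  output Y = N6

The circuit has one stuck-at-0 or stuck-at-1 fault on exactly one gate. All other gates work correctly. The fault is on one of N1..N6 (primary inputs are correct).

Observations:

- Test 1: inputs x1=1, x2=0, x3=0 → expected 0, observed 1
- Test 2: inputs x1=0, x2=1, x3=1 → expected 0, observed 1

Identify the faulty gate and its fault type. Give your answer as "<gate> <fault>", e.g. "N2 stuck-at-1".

N6 stuck-at-1

Fault-free values for test 1 (x1=1, x2=0, x3=0): N1=0, N2=1, N3=0, N4=0, N5=0, N6=0, giving Y=0. Observed 1.
Test 1: faults giving observed 1 are {N1 stuck-at-1, N2 stuck-at-0, N3 stuck-at-1, N5 stuck-at-1, N6 stuck-at-1}.
Test 2 (x1=0, x2=1, x3=1): fault-free N1=1, N2=0, N3=1, N4=1, N5=1, N6=0 → 0; observed 1. Eliminates N1 stuck-at-1, N2 stuck-at-0, N3 stuck-at-1, N5 stuck-at-1.
Only N6 stuck-at-1 is consistent with every test.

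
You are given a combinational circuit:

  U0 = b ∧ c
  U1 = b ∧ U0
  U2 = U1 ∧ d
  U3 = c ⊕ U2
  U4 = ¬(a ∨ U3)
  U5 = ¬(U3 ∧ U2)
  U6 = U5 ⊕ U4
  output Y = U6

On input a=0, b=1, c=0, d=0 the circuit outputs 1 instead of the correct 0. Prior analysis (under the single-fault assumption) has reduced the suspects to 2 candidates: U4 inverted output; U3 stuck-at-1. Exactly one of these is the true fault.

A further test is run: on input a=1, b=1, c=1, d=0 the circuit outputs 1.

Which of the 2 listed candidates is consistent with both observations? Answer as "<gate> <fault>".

Evaluate each candidate on input a=1, b=1, c=1, d=0:
  U4 inverted output: U0=1, U1=1, U2=0, U3=1, U4=1 [inverted output], U5=1, U6=0 → 0 — eliminated
  U3 stuck-at-1: U0=1, U1=1, U2=0, U3=1 [stuck-at-1], U4=0, U5=1, U6=1 → 1 — matches
Only U3 stuck-at-1 reproduces the observed 1.

U3 stuck-at-1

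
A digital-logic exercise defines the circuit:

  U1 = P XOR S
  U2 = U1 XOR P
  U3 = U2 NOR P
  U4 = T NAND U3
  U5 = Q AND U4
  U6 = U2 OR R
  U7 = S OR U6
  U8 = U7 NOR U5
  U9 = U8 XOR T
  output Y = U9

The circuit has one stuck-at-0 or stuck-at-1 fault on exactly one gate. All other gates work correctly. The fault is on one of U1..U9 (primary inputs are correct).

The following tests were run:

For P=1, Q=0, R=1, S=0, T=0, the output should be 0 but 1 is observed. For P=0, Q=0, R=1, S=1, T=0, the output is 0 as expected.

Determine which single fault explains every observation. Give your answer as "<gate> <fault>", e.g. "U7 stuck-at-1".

Fault-free values for test 1 (P=1, Q=0, R=1, S=0, T=0): U1=1, U2=0, U3=0, U4=1, U5=0, U6=1, U7=1, U8=0, U9=0, giving Y=0. Observed 1.
Test 1: faults giving observed 1 are {U6 stuck-at-0, U7 stuck-at-0, U8 stuck-at-1, U9 stuck-at-1}.
Test 2 (P=0, Q=0, R=1, S=1, T=0): fault-free U1=1, U2=1, U3=0, U4=1, U5=0, U6=1, U7=1, U8=0, U9=0 → 0; observed 0. Eliminates U7 stuck-at-0, U8 stuck-at-1, U9 stuck-at-1.
Only U6 stuck-at-0 is consistent with every test.

U6 stuck-at-0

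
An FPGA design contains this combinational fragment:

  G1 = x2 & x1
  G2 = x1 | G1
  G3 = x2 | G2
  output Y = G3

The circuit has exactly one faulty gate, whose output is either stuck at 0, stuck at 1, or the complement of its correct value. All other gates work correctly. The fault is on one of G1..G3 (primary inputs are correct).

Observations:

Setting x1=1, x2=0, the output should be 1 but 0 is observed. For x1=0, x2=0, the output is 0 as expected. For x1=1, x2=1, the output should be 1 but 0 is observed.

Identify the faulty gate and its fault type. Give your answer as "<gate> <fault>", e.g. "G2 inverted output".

Fault-free values for test 1 (x1=1, x2=0): G1=0, G2=1, G3=1, giving Y=1. Observed 0.
Test 1: faults giving observed 0 are {G2 stuck-at-0, G2 inverted output, G3 stuck-at-0, G3 inverted output}.
Test 2 (x1=0, x2=0): fault-free G1=0, G2=0, G3=0 → 0; observed 0. Eliminates G2 inverted output, G3 inverted output.
Test 3 (x1=1, x2=1): fault-free G1=1, G2=1, G3=1 → 1; observed 0. Eliminates G2 stuck-at-0.
Only G3 stuck-at-0 is consistent with every test.

G3 stuck-at-0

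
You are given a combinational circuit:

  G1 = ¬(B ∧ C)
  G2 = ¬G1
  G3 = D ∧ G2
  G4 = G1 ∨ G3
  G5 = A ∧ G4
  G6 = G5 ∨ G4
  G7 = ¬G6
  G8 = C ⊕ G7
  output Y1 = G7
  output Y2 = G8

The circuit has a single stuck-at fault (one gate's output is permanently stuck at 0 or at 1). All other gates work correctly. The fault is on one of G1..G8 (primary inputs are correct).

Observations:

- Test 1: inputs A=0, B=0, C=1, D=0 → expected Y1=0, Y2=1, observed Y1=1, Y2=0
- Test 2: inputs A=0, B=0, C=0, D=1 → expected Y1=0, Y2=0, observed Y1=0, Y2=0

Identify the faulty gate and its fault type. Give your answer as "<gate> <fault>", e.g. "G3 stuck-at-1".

Fault-free values for test 1 (A=0, B=0, C=1, D=0): G1=1, G2=0, G3=0, G4=1, G5=0, G6=1, G7=0, G8=1, giving Y1=0, Y2=1. Observed Y1=1, Y2=0.
Test 1: faults giving observed Y1=1, Y2=0 are {G1 stuck-at-0, G4 stuck-at-0, G6 stuck-at-0, G7 stuck-at-1}.
Test 2 (A=0, B=0, C=0, D=1): fault-free G1=1, G2=0, G3=0, G4=1, G5=0, G6=1, G7=0, G8=0 → Y1=0, Y2=0; observed Y1=0, Y2=0. Eliminates G4 stuck-at-0, G6 stuck-at-0, G7 stuck-at-1.
Only G1 stuck-at-0 is consistent with every test.

G1 stuck-at-0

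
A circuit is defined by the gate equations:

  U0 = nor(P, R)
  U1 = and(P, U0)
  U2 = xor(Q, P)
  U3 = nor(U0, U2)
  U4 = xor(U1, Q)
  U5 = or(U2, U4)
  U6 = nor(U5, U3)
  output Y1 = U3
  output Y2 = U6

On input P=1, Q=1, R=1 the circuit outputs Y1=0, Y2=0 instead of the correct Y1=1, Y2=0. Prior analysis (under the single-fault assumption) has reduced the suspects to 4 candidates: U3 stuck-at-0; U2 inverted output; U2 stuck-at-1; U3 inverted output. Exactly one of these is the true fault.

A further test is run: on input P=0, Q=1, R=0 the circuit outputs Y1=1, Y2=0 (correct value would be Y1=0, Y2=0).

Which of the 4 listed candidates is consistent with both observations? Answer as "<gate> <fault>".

U3 inverted output

Evaluate each candidate on input P=0, Q=1, R=0:
  U3 stuck-at-0: U0=1, U1=0, U2=1, U3=0 [stuck-at-0], U4=1, U5=1, U6=0 → Y1=0, Y2=0 — eliminated
  U2 inverted output: U0=1, U1=0, U2=0 [inverted output], U3=0, U4=1, U5=1, U6=0 → Y1=0, Y2=0 — eliminated
  U2 stuck-at-1: U0=1, U1=0, U2=1 [stuck-at-1], U3=0, U4=1, U5=1, U6=0 → Y1=0, Y2=0 — eliminated
  U3 inverted output: U0=1, U1=0, U2=1, U3=1 [inverted output], U4=1, U5=1, U6=0 → Y1=1, Y2=0 — matches
Only U3 inverted output reproduces the observed Y1=1, Y2=0.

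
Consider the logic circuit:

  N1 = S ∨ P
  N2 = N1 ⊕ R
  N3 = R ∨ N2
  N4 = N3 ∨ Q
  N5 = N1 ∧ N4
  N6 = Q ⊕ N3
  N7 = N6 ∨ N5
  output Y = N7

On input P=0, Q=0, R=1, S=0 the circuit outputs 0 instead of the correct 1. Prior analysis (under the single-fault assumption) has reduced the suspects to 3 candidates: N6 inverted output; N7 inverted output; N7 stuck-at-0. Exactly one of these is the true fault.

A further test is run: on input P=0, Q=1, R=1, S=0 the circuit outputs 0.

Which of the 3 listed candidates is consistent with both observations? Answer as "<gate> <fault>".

Evaluate each candidate on input P=0, Q=1, R=1, S=0:
  N6 inverted output: N1=0, N2=1, N3=1, N4=1, N5=0, N6=1 [inverted output], N7=1 → 1 — eliminated
  N7 inverted output: N1=0, N2=1, N3=1, N4=1, N5=0, N6=0, N7=1 [inverted output] → 1 — eliminated
  N7 stuck-at-0: N1=0, N2=1, N3=1, N4=1, N5=0, N6=0, N7=0 [stuck-at-0] → 0 — matches
Only N7 stuck-at-0 reproduces the observed 0.

N7 stuck-at-0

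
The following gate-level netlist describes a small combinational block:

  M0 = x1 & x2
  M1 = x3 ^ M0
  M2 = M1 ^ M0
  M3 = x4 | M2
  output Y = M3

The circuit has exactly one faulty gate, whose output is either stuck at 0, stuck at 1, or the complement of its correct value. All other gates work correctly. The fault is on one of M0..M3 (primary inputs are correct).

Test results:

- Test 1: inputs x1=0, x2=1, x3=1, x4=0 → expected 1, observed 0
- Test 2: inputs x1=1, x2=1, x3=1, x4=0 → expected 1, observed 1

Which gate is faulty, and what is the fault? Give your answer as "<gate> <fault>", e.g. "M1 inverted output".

Fault-free values for test 1 (x1=0, x2=1, x3=1, x4=0): M0=0, M1=1, M2=1, M3=1, giving Y=1. Observed 0.
Test 1: faults giving observed 0 are {M1 stuck-at-0, M1 inverted output, M2 stuck-at-0, M2 inverted output, M3 stuck-at-0, M3 inverted output}.
Test 2 (x1=1, x2=1, x3=1, x4=0): fault-free M0=1, M1=0, M2=1, M3=1 → 1; observed 1. Eliminates M1 inverted output, M2 stuck-at-0, M2 inverted output, M3 stuck-at-0, M3 inverted output.
Only M1 stuck-at-0 is consistent with every test.

M1 stuck-at-0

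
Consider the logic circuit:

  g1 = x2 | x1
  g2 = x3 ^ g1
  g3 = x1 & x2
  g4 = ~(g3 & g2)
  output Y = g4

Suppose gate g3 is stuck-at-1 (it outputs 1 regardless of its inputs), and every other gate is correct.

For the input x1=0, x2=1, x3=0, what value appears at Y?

Propagate with g3 forced: g1=1, g2=1, g3=1 [stuck-at-1], g4=0.
So Y = 0. (Without the fault it would be 1.)

0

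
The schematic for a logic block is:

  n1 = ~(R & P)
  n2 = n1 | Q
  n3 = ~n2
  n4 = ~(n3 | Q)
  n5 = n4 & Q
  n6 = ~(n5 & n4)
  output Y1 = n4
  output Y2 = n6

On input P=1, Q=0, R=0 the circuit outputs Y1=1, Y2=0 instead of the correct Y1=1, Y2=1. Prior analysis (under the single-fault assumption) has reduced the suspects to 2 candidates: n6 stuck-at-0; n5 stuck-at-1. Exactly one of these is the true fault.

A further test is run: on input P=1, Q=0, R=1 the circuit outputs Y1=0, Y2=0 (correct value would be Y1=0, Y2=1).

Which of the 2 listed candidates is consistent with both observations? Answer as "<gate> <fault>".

Evaluate each candidate on input P=1, Q=0, R=1:
  n6 stuck-at-0: n1=0, n2=0, n3=1, n4=0, n5=0, n6=0 [stuck-at-0] → Y1=0, Y2=0 — matches
  n5 stuck-at-1: n1=0, n2=0, n3=1, n4=0, n5=1 [stuck-at-1], n6=1 → Y1=0, Y2=1 — eliminated
Only n6 stuck-at-0 reproduces the observed Y1=0, Y2=0.

n6 stuck-at-0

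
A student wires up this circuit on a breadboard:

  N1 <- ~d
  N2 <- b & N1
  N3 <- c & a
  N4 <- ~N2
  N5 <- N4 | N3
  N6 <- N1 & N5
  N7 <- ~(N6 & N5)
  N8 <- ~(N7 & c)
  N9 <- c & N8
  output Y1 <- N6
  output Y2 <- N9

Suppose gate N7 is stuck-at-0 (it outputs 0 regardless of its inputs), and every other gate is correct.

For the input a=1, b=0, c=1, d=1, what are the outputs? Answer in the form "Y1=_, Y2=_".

Y1=0, Y2=1

Propagate with N7 forced: N1=0, N2=0, N3=1, N4=1, N5=1, N6=0, N7=0 [stuck-at-0], N8=1, N9=1.
So the outputs are Y1=0, Y2=1. (Without the fault they would be Y1=0, Y2=0.)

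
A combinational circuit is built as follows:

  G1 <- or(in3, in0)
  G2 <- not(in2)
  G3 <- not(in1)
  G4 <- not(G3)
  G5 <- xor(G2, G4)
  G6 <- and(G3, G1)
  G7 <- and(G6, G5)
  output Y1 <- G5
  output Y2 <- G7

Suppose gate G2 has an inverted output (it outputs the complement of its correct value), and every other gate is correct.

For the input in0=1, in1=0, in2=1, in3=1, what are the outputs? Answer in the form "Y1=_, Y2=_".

Y1=1, Y2=1

Propagate with G2 forced: G1=1, G2=1 [inverted output], G3=1, G4=0, G5=1, G6=1, G7=1.
So the outputs are Y1=1, Y2=1. (Without the fault they would be Y1=0, Y2=0.)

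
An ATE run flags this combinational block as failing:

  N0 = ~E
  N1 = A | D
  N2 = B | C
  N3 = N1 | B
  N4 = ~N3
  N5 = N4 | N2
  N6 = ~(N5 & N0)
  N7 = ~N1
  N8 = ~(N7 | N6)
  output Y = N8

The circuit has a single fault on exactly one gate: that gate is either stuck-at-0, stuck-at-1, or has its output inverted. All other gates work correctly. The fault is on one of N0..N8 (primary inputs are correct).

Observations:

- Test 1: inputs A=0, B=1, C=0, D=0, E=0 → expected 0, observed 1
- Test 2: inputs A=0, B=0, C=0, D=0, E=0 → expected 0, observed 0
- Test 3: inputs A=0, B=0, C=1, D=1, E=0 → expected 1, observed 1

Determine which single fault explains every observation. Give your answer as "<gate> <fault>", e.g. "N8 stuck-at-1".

N1 stuck-at-1

Fault-free values for test 1 (A=0, B=1, C=0, D=0, E=0): N0=1, N1=0, N2=1, N3=1, N4=0, N5=1, N6=0, N7=1, N8=0, giving Y=0. Observed 1.
Test 1: faults giving observed 1 are {N1 stuck-at-1, N1 inverted output, N7 stuck-at-0, N7 inverted output, N8 stuck-at-1, N8 inverted output}.
Test 2 (A=0, B=0, C=0, D=0, E=0): fault-free N0=1, N1=0, N2=0, N3=0, N4=1, N5=1, N6=0, N7=1, N8=0 → 0; observed 0. Eliminates N7 stuck-at-0, N7 inverted output, N8 stuck-at-1, N8 inverted output.
Test 3 (A=0, B=0, C=1, D=1, E=0): fault-free N0=1, N1=1, N2=1, N3=1, N4=0, N5=1, N6=0, N7=0, N8=1 → 1; observed 1. Eliminates N1 inverted output.
Only N1 stuck-at-1 is consistent with every test.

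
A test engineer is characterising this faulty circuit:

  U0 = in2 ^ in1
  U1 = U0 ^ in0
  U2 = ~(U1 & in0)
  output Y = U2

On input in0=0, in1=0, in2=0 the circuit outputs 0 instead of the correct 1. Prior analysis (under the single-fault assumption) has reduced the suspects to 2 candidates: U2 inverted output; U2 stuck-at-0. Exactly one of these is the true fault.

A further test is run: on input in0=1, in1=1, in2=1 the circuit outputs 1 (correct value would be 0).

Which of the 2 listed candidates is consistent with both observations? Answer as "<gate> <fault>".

Evaluate each candidate on input in0=1, in1=1, in2=1:
  U2 inverted output: U0=0, U1=1, U2=1 [inverted output] → 1 — matches
  U2 stuck-at-0: U0=0, U1=1, U2=0 [stuck-at-0] → 0 — eliminated
Only U2 inverted output reproduces the observed 1.

U2 inverted output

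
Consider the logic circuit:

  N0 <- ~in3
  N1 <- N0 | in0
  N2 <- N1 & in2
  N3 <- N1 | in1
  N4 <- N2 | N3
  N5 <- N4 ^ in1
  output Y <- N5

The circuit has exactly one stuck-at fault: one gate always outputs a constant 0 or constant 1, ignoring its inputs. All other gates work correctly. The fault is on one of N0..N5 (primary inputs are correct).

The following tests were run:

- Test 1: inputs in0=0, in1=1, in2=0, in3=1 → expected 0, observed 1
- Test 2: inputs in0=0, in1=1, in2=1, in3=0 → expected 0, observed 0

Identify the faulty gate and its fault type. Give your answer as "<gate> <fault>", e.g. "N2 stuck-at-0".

N3 stuck-at-0

Fault-free values for test 1 (in0=0, in1=1, in2=0, in3=1): N0=0, N1=0, N2=0, N3=1, N4=1, N5=0, giving Y=0. Observed 1.
Test 1: faults giving observed 1 are {N3 stuck-at-0, N4 stuck-at-0, N5 stuck-at-1}.
Test 2 (in0=0, in1=1, in2=1, in3=0): fault-free N0=1, N1=1, N2=1, N3=1, N4=1, N5=0 → 0; observed 0. Eliminates N4 stuck-at-0, N5 stuck-at-1.
Only N3 stuck-at-0 is consistent with every test.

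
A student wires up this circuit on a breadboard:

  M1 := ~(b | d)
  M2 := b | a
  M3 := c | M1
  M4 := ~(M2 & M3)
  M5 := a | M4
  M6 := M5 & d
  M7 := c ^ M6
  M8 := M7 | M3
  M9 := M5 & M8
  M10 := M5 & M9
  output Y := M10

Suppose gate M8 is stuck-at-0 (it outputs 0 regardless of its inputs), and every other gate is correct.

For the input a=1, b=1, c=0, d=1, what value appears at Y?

Propagate with M8 forced: M1=0, M2=1, M3=0, M4=1, M5=1, M6=1, M7=1, M8=0 [stuck-at-0], M9=0, M10=0.
So Y = 0. (Without the fault it would be 1.)

0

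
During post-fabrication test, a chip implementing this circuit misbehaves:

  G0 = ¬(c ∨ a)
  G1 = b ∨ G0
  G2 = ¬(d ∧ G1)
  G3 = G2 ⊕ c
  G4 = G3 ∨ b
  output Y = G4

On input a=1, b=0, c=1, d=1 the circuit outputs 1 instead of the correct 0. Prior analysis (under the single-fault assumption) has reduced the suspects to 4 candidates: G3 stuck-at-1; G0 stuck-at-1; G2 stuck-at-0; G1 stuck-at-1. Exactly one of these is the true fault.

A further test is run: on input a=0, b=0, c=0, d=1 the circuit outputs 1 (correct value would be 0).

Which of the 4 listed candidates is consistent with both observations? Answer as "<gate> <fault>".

G3 stuck-at-1

Evaluate each candidate on input a=0, b=0, c=0, d=1:
  G3 stuck-at-1: G0=1, G1=1, G2=0, G3=1 [stuck-at-1], G4=1 → 1 — matches
  G0 stuck-at-1: G0=1 [stuck-at-1], G1=1, G2=0, G3=0, G4=0 → 0 — eliminated
  G2 stuck-at-0: G0=1, G1=1, G2=0 [stuck-at-0], G3=0, G4=0 → 0 — eliminated
  G1 stuck-at-1: G0=1, G1=1 [stuck-at-1], G2=0, G3=0, G4=0 → 0 — eliminated
Only G3 stuck-at-1 reproduces the observed 1.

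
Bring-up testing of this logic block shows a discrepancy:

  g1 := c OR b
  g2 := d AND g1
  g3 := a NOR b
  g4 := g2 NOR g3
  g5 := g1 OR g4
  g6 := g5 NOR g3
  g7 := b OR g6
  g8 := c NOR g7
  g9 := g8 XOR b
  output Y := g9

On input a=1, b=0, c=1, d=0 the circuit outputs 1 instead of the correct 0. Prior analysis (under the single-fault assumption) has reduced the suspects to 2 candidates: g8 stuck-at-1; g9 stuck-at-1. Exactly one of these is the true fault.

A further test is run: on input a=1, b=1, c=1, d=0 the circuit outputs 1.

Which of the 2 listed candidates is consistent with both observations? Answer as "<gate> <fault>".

Evaluate each candidate on input a=1, b=1, c=1, d=0:
  g8 stuck-at-1: g1=1, g2=0, g3=0, g4=1, g5=1, g6=0, g7=1, g8=1 [stuck-at-1], g9=0 → 0 — eliminated
  g9 stuck-at-1: g1=1, g2=0, g3=0, g4=1, g5=1, g6=0, g7=1, g8=0, g9=1 [stuck-at-1] → 1 — matches
Only g9 stuck-at-1 reproduces the observed 1.

g9 stuck-at-1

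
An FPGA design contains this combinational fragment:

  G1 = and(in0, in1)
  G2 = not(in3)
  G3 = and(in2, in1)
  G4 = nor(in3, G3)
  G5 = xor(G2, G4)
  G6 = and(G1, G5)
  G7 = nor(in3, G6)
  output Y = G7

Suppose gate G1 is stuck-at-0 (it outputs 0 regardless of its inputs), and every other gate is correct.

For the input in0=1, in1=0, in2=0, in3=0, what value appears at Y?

1

Propagate with G1 forced: G1=0 [stuck-at-0], G2=1, G3=0, G4=1, G5=0, G6=0, G7=1.
So Y = 1. (Same as the fault-free value — the fault is masked on this input.)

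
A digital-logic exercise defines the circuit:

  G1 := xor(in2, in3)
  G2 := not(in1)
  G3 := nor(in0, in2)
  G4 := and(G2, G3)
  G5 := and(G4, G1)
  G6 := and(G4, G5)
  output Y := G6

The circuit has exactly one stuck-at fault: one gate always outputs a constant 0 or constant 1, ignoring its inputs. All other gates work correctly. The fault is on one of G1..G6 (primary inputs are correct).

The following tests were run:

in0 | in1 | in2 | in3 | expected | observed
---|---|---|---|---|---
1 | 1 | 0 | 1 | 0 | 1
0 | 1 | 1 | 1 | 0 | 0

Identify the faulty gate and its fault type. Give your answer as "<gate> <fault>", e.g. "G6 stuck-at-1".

G4 stuck-at-1

Fault-free values for test 1 (in0=1, in1=1, in2=0, in3=1): G1=1, G2=0, G3=0, G4=0, G5=0, G6=0, giving Y=0. Observed 1.
Test 1: faults giving observed 1 are {G4 stuck-at-1, G6 stuck-at-1}.
Test 2 (in0=0, in1=1, in2=1, in3=1): fault-free G1=0, G2=0, G3=0, G4=0, G5=0, G6=0 → 0; observed 0. Eliminates G6 stuck-at-1.
Only G4 stuck-at-1 is consistent with every test.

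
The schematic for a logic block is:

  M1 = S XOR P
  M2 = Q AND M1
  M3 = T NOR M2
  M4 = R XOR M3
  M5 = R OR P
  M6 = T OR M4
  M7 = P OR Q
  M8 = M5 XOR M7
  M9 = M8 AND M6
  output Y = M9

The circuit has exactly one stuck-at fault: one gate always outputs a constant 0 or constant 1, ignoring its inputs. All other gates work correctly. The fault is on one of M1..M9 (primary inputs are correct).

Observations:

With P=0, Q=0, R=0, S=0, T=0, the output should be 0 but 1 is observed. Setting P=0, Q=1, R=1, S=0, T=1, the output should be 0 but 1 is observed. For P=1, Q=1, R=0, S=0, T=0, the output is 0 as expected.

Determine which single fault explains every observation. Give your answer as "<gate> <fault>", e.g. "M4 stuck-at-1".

M8 stuck-at-1

Fault-free values for test 1 (P=0, Q=0, R=0, S=0, T=0): M1=0, M2=0, M3=1, M4=1, M5=0, M6=1, M7=0, M8=0, M9=0, giving Y=0. Observed 1.
Test 1: faults giving observed 1 are {M5 stuck-at-1, M7 stuck-at-1, M8 stuck-at-1, M9 stuck-at-1}.
Test 2 (P=0, Q=1, R=1, S=0, T=1): fault-free M1=0, M2=0, M3=0, M4=1, M5=1, M6=1, M7=1, M8=0, M9=0 → 0; observed 1. Eliminates M5 stuck-at-1, M7 stuck-at-1.
Test 3 (P=1, Q=1, R=0, S=0, T=0): fault-free M1=1, M2=1, M3=0, M4=0, M5=1, M6=0, M7=1, M8=0, M9=0 → 0; observed 0. Eliminates M9 stuck-at-1.
Only M8 stuck-at-1 is consistent with every test.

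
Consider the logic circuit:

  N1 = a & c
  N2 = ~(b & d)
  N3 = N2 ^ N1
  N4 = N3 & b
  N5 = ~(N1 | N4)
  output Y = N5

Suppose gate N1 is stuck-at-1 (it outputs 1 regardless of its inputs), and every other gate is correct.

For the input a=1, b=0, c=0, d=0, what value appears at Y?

Propagate with N1 forced: N1=1 [stuck-at-1], N2=1, N3=0, N4=0, N5=0.
So Y = 0. (Without the fault it would be 1.)

0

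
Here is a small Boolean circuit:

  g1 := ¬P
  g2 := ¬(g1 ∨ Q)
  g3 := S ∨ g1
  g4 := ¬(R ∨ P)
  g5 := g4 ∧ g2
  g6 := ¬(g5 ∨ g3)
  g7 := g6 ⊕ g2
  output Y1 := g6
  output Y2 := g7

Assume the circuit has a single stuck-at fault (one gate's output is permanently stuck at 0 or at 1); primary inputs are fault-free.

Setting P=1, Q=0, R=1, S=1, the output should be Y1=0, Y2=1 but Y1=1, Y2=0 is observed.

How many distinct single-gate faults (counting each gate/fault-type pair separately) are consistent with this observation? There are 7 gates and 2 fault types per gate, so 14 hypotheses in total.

2

Fault-free: g1=0, g2=1, g3=1, g4=0, g5=0, g6=0, g7=1 → Y1=0, Y2=1. Observed Y1=1, Y2=0.
  g1 stuck-at-0: output Y1=0, Y2=1 ✗
  g1 stuck-at-1: output Y1=0, Y2=0 ✗
  g2 stuck-at-0: output Y1=0, Y2=0 ✗
  g2 stuck-at-1: output Y1=0, Y2=1 ✗
  g3 stuck-at-0: output Y1=1, Y2=0 ✓
  g3 stuck-at-1: output Y1=0, Y2=1 ✗
  g4 stuck-at-0: output Y1=0, Y2=1 ✗
  g4 stuck-at-1: output Y1=0, Y2=1 ✗
  g5 stuck-at-0: output Y1=0, Y2=1 ✗
  g5 stuck-at-1: output Y1=0, Y2=1 ✗
  g6 stuck-at-0: output Y1=0, Y2=1 ✗
  g6 stuck-at-1: output Y1=1, Y2=0 ✓
  g7 stuck-at-0: output Y1=0, Y2=0 ✗
  g7 stuck-at-1: output Y1=0, Y2=1 ✗
Consistent faults: {g3 stuck-at-0, g6 stuck-at-1} — 2 in all.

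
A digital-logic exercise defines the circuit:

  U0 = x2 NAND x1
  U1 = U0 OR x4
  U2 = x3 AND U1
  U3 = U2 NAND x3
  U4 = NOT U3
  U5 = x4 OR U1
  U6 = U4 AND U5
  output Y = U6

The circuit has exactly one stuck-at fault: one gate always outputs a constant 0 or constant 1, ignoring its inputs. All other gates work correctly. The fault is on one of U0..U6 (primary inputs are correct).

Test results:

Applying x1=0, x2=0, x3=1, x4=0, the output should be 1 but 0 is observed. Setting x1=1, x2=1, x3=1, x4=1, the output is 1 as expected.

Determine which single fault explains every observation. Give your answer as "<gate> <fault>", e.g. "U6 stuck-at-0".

U0 stuck-at-0

Fault-free values for test 1 (x1=0, x2=0, x3=1, x4=0): U0=1, U1=1, U2=1, U3=0, U4=1, U5=1, U6=1, giving Y=1. Observed 0.
Test 1: faults giving observed 0 are {U0 stuck-at-0, U1 stuck-at-0, U2 stuck-at-0, U3 stuck-at-1, U4 stuck-at-0, U5 stuck-at-0, U6 stuck-at-0}.
Test 2 (x1=1, x2=1, x3=1, x4=1): fault-free U0=0, U1=1, U2=1, U3=0, U4=1, U5=1, U6=1 → 1; observed 1. Eliminates U1 stuck-at-0, U2 stuck-at-0, U3 stuck-at-1, U4 stuck-at-0, U5 stuck-at-0, U6 stuck-at-0.
Only U0 stuck-at-0 is consistent with every test.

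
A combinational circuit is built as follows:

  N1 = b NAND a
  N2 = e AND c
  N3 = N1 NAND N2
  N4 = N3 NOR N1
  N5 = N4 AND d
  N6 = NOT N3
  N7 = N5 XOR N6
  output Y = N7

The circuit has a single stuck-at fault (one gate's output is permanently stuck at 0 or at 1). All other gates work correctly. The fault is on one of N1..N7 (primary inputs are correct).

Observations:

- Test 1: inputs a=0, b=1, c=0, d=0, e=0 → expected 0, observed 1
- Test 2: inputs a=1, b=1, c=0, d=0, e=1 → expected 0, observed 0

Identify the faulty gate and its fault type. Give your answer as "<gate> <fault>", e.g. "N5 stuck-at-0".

N2 stuck-at-1

Fault-free values for test 1 (a=0, b=1, c=0, d=0, e=0): N1=1, N2=0, N3=1, N4=0, N5=0, N6=0, N7=0, giving Y=0. Observed 1.
Test 1: faults giving observed 1 are {N2 stuck-at-1, N3 stuck-at-0, N5 stuck-at-1, N6 stuck-at-1, N7 stuck-at-1}.
Test 2 (a=1, b=1, c=0, d=0, e=1): fault-free N1=0, N2=0, N3=1, N4=0, N5=0, N6=0, N7=0 → 0; observed 0. Eliminates N3 stuck-at-0, N5 stuck-at-1, N6 stuck-at-1, N7 stuck-at-1.
Only N2 stuck-at-1 is consistent with every test.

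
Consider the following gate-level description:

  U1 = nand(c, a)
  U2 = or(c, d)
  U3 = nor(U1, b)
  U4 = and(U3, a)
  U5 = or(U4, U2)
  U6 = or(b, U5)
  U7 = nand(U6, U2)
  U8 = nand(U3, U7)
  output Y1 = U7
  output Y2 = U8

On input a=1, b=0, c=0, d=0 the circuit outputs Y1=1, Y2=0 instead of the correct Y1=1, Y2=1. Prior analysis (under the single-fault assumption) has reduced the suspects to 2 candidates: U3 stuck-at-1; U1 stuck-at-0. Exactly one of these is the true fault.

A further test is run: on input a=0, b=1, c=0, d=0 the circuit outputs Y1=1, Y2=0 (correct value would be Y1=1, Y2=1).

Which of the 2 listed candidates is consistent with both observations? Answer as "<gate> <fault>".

U3 stuck-at-1

Evaluate each candidate on input a=0, b=1, c=0, d=0:
  U3 stuck-at-1: U1=1, U2=0, U3=1 [stuck-at-1], U4=0, U5=0, U6=1, U7=1, U8=0 → Y1=1, Y2=0 — matches
  U1 stuck-at-0: U1=0 [stuck-at-0], U2=0, U3=0, U4=0, U5=0, U6=1, U7=1, U8=1 → Y1=1, Y2=1 — eliminated
Only U3 stuck-at-1 reproduces the observed Y1=1, Y2=0.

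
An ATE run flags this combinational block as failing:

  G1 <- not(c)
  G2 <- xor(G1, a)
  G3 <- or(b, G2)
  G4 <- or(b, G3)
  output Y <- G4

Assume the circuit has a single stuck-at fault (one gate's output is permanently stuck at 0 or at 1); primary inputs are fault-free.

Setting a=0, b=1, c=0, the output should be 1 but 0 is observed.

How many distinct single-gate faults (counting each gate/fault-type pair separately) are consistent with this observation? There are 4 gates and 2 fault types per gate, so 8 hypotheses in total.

1

Fault-free: G1=1, G2=1, G3=1, G4=1 → 1. Observed 0.
  G1 stuck-at-0: output 1 ✗
  G1 stuck-at-1: output 1 ✗
  G2 stuck-at-0: output 1 ✗
  G2 stuck-at-1: output 1 ✗
  G3 stuck-at-0: output 1 ✗
  G3 stuck-at-1: output 1 ✗
  G4 stuck-at-0: output 0 ✓
  G4 stuck-at-1: output 1 ✗
Consistent faults: {G4 stuck-at-0} — 1 in all.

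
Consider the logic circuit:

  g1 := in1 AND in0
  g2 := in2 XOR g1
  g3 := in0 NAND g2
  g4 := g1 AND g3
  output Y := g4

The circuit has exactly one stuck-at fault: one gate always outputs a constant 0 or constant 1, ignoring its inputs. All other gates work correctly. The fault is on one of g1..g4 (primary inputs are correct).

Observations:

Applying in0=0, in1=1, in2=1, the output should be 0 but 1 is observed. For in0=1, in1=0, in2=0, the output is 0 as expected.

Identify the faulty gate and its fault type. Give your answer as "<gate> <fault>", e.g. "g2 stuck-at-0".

Fault-free values for test 1 (in0=0, in1=1, in2=1): g1=0, g2=1, g3=1, g4=0, giving Y=0. Observed 1.
Test 1: faults giving observed 1 are {g1 stuck-at-1, g4 stuck-at-1}.
Test 2 (in0=1, in1=0, in2=0): fault-free g1=0, g2=0, g3=1, g4=0 → 0; observed 0. Eliminates g4 stuck-at-1.
Only g1 stuck-at-1 is consistent with every test.

g1 stuck-at-1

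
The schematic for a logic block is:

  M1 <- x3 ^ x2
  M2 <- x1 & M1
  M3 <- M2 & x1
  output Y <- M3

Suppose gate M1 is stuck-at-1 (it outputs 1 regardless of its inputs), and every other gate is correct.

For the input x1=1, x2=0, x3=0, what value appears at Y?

Propagate with M1 forced: M1=1 [stuck-at-1], M2=1, M3=1.
So Y = 1. (Without the fault it would be 0.)

1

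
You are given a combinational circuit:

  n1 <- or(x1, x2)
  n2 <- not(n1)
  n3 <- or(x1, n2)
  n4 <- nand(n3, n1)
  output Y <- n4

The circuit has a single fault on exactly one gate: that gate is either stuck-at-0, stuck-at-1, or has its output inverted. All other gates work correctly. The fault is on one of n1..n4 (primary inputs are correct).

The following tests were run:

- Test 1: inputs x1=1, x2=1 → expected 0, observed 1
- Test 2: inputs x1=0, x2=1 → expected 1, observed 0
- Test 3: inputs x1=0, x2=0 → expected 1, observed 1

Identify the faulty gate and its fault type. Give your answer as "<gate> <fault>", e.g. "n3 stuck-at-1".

Fault-free values for test 1 (x1=1, x2=1): n1=1, n2=0, n3=1, n4=0, giving Y=0. Observed 1.
Test 1: faults giving observed 1 are {n1 stuck-at-0, n1 inverted output, n3 stuck-at-0, n3 inverted output, n4 stuck-at-1, n4 inverted output}.
Test 2 (x1=0, x2=1): fault-free n1=1, n2=0, n3=0, n4=1 → 1; observed 0. Eliminates n1 stuck-at-0, n1 inverted output, n3 stuck-at-0, n4 stuck-at-1.
Test 3 (x1=0, x2=0): fault-free n1=0, n2=1, n3=1, n4=1 → 1; observed 1. Eliminates n4 inverted output.
Only n3 inverted output is consistent with every test.

n3 inverted output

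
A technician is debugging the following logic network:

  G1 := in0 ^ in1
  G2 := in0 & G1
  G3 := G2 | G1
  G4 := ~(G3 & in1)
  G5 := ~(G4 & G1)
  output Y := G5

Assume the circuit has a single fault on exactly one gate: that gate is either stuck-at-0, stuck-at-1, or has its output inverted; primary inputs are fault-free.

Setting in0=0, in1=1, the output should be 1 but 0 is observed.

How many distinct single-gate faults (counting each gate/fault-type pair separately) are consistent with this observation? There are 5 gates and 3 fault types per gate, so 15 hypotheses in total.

6

Fault-free: G1=1, G2=0, G3=1, G4=0, G5=1 → 1. Observed 0.
  G1: none of the 3 fault types match ✗
  G2: none of the 3 fault types match ✗
  G3: stuck-at-0, inverted output ✓; others ✗
  G4: stuck-at-1, inverted output ✓; others ✗
  G5: stuck-at-0, inverted output ✓; others ✗
Consistent faults: {G3 stuck-at-0, G3 inverted output, G4 stuck-at-1, G4 inverted output, G5 stuck-at-0, G5 inverted output} — 6 in all.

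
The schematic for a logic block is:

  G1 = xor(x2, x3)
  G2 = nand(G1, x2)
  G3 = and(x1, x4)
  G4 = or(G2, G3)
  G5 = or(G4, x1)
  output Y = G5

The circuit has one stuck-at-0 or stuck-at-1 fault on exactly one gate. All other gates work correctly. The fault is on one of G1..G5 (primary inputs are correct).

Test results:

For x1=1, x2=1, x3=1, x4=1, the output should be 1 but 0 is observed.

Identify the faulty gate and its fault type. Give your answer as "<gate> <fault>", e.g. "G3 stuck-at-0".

Fault-free values for test 1 (x1=1, x2=1, x3=1, x4=1): G1=0, G2=1, G3=1, G4=1, G5=1, giving Y=1. Observed 0.
Test 1: faults giving observed 0 are {G5 stuck-at-0}.
Only G5 stuck-at-0 is consistent with every test.

G5 stuck-at-0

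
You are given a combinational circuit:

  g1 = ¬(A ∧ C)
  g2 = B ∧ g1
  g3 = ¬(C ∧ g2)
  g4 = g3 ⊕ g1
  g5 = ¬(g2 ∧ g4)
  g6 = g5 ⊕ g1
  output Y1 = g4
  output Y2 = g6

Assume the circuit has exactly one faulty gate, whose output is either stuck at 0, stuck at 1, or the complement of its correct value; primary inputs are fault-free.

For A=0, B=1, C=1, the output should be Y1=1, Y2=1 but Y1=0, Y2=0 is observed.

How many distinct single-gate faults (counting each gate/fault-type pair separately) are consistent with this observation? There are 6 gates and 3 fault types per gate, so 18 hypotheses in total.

Fault-free: g1=1, g2=1, g3=0, g4=1, g5=0, g6=1 → Y1=1, Y2=1. Observed Y1=0, Y2=0.
  g1: none of the 3 fault types match ✗
  g2: stuck-at-0, inverted output ✓; others ✗
  g3: stuck-at-1, inverted output ✓; others ✗
  g4: stuck-at-0, inverted output ✓; others ✗
  g5: none of the 3 fault types match ✗
  g6: none of the 3 fault types match ✗
Consistent faults: {g2 stuck-at-0, g2 inverted output, g3 stuck-at-1, g3 inverted output, g4 stuck-at-0, g4 inverted output} — 6 in all.

6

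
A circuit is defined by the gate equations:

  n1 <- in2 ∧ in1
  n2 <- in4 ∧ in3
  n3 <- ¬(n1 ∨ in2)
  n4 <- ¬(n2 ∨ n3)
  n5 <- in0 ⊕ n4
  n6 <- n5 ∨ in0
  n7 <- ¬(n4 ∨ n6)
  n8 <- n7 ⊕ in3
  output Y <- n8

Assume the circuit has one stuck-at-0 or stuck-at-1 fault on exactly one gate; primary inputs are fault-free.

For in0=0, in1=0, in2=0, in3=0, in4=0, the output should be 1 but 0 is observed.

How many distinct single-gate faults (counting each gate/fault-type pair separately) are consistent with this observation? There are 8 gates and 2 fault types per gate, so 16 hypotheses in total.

7

Fault-free: n1=0, n2=0, n3=1, n4=0, n5=0, n6=0, n7=1, n8=1 → 1. Observed 0.
  n1: stuck-at-1 ✓; others ✗
  n2: none of the 2 fault types match ✗
  n3: stuck-at-0 ✓; others ✗
  n4: stuck-at-1 ✓; others ✗
  n5: stuck-at-1 ✓; others ✗
  n6: stuck-at-1 ✓; others ✗
  n7: stuck-at-0 ✓; others ✗
  n8: stuck-at-0 ✓; others ✗
Consistent faults: {n1 stuck-at-1, n3 stuck-at-0, n4 stuck-at-1, n5 stuck-at-1, n6 stuck-at-1, n7 stuck-at-0, n8 stuck-at-0} — 7 in all.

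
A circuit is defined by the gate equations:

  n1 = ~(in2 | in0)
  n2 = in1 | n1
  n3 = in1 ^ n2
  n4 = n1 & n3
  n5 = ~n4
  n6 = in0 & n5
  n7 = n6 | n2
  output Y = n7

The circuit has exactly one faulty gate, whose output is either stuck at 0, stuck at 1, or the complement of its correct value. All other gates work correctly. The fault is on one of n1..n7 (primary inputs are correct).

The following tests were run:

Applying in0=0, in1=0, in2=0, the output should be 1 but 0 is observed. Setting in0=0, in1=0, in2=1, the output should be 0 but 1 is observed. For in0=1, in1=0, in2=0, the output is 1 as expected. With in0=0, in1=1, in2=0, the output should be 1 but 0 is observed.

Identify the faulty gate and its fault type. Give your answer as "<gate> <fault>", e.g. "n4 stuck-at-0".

n2 inverted output

Fault-free values for test 1 (in0=0, in1=0, in2=0): n1=1, n2=1, n3=1, n4=1, n5=0, n6=0, n7=1, giving Y=1. Observed 0.
Test 1: faults giving observed 0 are {n1 stuck-at-0, n1 inverted output, n2 stuck-at-0, n2 inverted output, n7 stuck-at-0, n7 inverted output}.
Test 2 (in0=0, in1=0, in2=1): fault-free n1=0, n2=0, n3=0, n4=0, n5=1, n6=0, n7=0 → 0; observed 1. Eliminates n1 stuck-at-0, n2 stuck-at-0, n7 stuck-at-0.
Test 3 (in0=1, in1=0, in2=0): fault-free n1=0, n2=0, n3=0, n4=0, n5=1, n6=1, n7=1 → 1; observed 1. Eliminates n7 inverted output.
Test 4 (in0=0, in1=1, in2=0): fault-free n1=1, n2=1, n3=0, n4=0, n5=1, n6=0, n7=1 → 1; observed 0. Eliminates n1 inverted output.
Only n2 inverted output is consistent with every test.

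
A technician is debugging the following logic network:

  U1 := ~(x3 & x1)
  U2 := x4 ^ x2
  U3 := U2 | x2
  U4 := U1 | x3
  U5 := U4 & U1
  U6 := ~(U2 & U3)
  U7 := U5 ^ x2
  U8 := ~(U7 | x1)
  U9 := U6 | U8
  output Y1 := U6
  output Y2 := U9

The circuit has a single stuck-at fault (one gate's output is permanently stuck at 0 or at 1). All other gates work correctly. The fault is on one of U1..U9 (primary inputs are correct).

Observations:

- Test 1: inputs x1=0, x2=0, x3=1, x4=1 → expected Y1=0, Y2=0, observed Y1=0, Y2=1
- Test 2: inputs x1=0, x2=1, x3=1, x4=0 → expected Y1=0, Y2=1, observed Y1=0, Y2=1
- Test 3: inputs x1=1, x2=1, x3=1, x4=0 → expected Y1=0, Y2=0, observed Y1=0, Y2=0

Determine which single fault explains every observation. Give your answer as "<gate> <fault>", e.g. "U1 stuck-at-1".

Fault-free values for test 1 (x1=0, x2=0, x3=1, x4=1): U1=1, U2=1, U3=1, U4=1, U5=1, U6=0, U7=1, U8=0, U9=0, giving Y1=0, Y2=0. Observed Y1=0, Y2=1.
Test 1: faults giving observed Y1=0, Y2=1 are {U1 stuck-at-0, U4 stuck-at-0, U5 stuck-at-0, U7 stuck-at-0, U8 stuck-at-1, U9 stuck-at-1}.
Test 2 (x1=0, x2=1, x3=1, x4=0): fault-free U1=1, U2=1, U3=1, U4=1, U5=1, U6=0, U7=0, U8=1, U9=1 → Y1=0, Y2=1; observed Y1=0, Y2=1. Eliminates U1 stuck-at-0, U4 stuck-at-0, U5 stuck-at-0.
Test 3 (x1=1, x2=1, x3=1, x4=0): fault-free U1=0, U2=1, U3=1, U4=1, U5=0, U6=0, U7=1, U8=0, U9=0 → Y1=0, Y2=0; observed Y1=0, Y2=0. Eliminates U8 stuck-at-1, U9 stuck-at-1.
Only U7 stuck-at-0 is consistent with every test.

U7 stuck-at-0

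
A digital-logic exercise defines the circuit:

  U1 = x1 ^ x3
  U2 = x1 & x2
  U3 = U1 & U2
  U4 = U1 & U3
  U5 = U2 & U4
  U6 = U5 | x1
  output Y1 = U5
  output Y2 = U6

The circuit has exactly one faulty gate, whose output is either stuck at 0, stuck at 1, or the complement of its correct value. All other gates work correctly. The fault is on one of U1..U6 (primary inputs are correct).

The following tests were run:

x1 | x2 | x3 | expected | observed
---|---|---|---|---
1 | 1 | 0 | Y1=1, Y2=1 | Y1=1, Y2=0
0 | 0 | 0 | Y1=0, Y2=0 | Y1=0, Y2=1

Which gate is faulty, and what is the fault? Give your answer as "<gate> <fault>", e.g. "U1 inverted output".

U6 inverted output

Fault-free values for test 1 (x1=1, x2=1, x3=0): U1=1, U2=1, U3=1, U4=1, U5=1, U6=1, giving Y1=1, Y2=1. Observed Y1=1, Y2=0.
Test 1: faults giving observed Y1=1, Y2=0 are {U6 stuck-at-0, U6 inverted output}.
Test 2 (x1=0, x2=0, x3=0): fault-free U1=0, U2=0, U3=0, U4=0, U5=0, U6=0 → Y1=0, Y2=0; observed Y1=0, Y2=1. Eliminates U6 stuck-at-0.
Only U6 inverted output is consistent with every test.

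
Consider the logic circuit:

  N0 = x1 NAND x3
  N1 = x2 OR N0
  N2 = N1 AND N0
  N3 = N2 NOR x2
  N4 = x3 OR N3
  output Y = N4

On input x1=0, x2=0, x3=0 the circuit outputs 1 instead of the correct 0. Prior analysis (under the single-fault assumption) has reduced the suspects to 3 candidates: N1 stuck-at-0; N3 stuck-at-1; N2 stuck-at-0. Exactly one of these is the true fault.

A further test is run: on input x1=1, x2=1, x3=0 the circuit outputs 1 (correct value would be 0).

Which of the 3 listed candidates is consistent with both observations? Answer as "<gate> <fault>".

N3 stuck-at-1

Evaluate each candidate on input x1=1, x2=1, x3=0:
  N1 stuck-at-0: N0=1, N1=0 [stuck-at-0], N2=0, N3=0, N4=0 → 0 — eliminated
  N3 stuck-at-1: N0=1, N1=1, N2=1, N3=1 [stuck-at-1], N4=1 → 1 — matches
  N2 stuck-at-0: N0=1, N1=1, N2=0 [stuck-at-0], N3=0, N4=0 → 0 — eliminated
Only N3 stuck-at-1 reproduces the observed 1.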